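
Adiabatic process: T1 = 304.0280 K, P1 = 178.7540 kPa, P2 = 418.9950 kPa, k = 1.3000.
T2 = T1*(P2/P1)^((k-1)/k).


(k-1)/k = 0.2308
(P2/P1)^exp = 1.2172
T2 = 304.0280 * 1.2172 = 370.0730 K

370.0730 K


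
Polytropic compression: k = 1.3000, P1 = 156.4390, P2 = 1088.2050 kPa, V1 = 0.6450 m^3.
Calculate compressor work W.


(k-1)/k = 0.2308
(P2/P1)^exp = 1.5646
W = 4.3333 * 156.4390 * 0.6450 * (1.5646 - 1) = 246.8519 kJ

246.8519 kJ


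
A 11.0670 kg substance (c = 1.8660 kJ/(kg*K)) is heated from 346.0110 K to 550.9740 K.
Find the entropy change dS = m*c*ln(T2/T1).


T2/T1 = 1.5924
ln(T2/T1) = 0.4652
dS = 11.0670 * 1.8660 * 0.4652 = 9.6072 kJ/K

9.6072 kJ/K


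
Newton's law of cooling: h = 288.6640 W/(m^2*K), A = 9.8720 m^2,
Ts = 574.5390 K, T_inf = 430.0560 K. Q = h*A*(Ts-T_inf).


dT = 144.4830 K
Q = 288.6640 * 9.8720 * 144.4830 = 411731.9059 W

411731.9059 W


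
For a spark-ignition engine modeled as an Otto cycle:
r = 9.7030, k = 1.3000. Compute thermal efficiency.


r^(k-1) = 1.9773
eta = 1 - 1/1.9773 = 0.4943 = 49.4259%

49.4259%


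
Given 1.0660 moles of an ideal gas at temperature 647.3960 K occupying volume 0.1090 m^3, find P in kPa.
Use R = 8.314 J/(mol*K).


P = nRT/V = 1.0660 * 8.314 * 647.3960 / 0.1090
= 5737.6921 / 0.1090 = 52639.3768 Pa = 52.6394 kPa

52.6394 kPa


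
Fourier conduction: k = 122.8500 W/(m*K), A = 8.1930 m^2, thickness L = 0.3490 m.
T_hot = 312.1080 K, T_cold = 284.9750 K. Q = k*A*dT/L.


dT = 27.1330 K
Q = 122.8500 * 8.1930 * 27.1330 / 0.3490 = 78251.1094 W

78251.1094 W


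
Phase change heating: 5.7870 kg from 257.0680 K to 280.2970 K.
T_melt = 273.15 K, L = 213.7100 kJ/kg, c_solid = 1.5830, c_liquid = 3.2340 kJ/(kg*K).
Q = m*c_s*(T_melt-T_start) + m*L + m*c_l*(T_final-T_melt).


Q1 (sensible, solid) = 5.7870 * 1.5830 * 16.0820 = 147.3243 kJ
Q2 (latent) = 5.7870 * 213.7100 = 1236.7398 kJ
Q3 (sensible, liquid) = 5.7870 * 3.2340 * 7.1470 = 133.7572 kJ
Q_total = 1517.8213 kJ

1517.8213 kJ


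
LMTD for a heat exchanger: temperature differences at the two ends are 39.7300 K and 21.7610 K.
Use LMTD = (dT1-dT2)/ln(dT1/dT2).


dT1/dT2 = 1.8257
ln(dT1/dT2) = 0.6020
LMTD = 17.9690 / 0.6020 = 29.8495 K

29.8495 K


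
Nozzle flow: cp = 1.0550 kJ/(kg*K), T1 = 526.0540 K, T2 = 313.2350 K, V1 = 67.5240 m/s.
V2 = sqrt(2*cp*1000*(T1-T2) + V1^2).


dT = 212.8190 K
2*cp*1000*dT = 449048.0900
V1^2 = 4559.4906
V2 = sqrt(453607.5806) = 673.5040 m/s

673.5040 m/s


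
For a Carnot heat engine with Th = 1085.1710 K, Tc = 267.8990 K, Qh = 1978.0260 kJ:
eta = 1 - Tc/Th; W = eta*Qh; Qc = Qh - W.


eta = 1 - 267.8990/1085.1710 = 0.7531
W = 0.7531 * 1978.0260 = 1489.7056 kJ
Qc = 1978.0260 - 1489.7056 = 488.3204 kJ

eta = 75.3127%, W = 1489.7056 kJ, Qc = 488.3204 kJ


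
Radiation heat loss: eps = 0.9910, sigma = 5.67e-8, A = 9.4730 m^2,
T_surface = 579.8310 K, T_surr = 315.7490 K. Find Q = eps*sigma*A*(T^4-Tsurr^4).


T^4 = 1.1303e+11
Tsurr^4 = 9.9396e+09
Q = 0.9910 * 5.67e-8 * 9.4730 * 1.0309e+11 = 54875.1501 W

54875.1501 W


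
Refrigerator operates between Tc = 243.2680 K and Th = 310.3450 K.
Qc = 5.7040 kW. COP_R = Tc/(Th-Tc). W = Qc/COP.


COP = 243.2680 / 67.0770 = 3.6267
W = 5.7040 / 3.6267 = 1.5728 kW

COP = 3.6267, W = 1.5728 kW


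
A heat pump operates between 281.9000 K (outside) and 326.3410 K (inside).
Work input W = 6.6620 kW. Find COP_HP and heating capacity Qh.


COP = 326.3410 / 44.4410 = 7.3432
Qh = 7.3432 * 6.6620 = 48.9207 kW

COP = 7.3432, Qh = 48.9207 kW


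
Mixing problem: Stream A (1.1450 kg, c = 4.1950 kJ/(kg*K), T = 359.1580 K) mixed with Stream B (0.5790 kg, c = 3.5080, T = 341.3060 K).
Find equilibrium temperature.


num = 2418.3722
den = 6.8344
Tf = 353.8525 K

353.8525 K


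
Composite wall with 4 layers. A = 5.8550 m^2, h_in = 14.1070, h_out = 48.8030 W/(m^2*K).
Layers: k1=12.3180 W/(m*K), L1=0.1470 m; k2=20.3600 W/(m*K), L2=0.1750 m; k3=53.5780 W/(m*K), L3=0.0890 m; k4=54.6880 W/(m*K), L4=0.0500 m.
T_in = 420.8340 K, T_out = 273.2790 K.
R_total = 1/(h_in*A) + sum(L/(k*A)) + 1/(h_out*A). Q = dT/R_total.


R_conv_in = 1/(14.1070*5.8550) = 0.0121
R_1 = 0.1470/(12.3180*5.8550) = 0.0020
R_2 = 0.1750/(20.3600*5.8550) = 0.0015
R_3 = 0.0890/(53.5780*5.8550) = 0.0003
R_4 = 0.0500/(54.6880*5.8550) = 0.0002
R_conv_out = 1/(48.8030*5.8550) = 0.0035
R_total = 0.0196 K/W
Q = 147.5550 / 0.0196 = 7546.4802 W

R_total = 0.0196 K/W, Q = 7546.4802 W


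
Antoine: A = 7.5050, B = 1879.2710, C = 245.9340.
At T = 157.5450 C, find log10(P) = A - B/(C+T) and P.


C+T = 403.4790
B/(C+T) = 4.6577
log10(P) = 7.5050 - 4.6577 = 2.8473
P = 10^2.8473 = 703.6109 mmHg

703.6109 mmHg


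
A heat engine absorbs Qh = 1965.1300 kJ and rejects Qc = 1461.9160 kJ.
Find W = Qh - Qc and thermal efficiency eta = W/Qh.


W = 1965.1300 - 1461.9160 = 503.2140 kJ
eta = 503.2140 / 1965.1300 = 0.2561 = 25.6072%

W = 503.2140 kJ, eta = 25.6072%


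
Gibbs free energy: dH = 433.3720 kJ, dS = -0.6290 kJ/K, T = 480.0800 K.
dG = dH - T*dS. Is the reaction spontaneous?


T*dS = 480.0800 * -0.6290 = -301.9703 kJ
dG = 433.3720 + 301.9703 = 735.3423 kJ (non-spontaneous)

dG = 735.3423 kJ, non-spontaneous


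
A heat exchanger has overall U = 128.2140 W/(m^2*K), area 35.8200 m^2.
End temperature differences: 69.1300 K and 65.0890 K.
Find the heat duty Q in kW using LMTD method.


LMTD = 67.0892 K
Q = 128.2140 * 35.8200 * 67.0892 = 308115.6506 W = 308.1157 kW

308.1157 kW


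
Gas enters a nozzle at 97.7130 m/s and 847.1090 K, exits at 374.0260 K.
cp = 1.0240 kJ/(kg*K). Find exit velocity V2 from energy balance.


dT = 473.0830 K
2*cp*1000*dT = 968873.9840
V1^2 = 9547.8304
V2 = sqrt(978421.8144) = 989.1521 m/s

989.1521 m/s


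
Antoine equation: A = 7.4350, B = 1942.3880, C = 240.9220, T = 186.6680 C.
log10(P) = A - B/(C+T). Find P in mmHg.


C+T = 427.5900
B/(C+T) = 4.5426
log10(P) = 7.4350 - 4.5426 = 2.8924
P = 10^2.8924 = 780.4744 mmHg

780.4744 mmHg


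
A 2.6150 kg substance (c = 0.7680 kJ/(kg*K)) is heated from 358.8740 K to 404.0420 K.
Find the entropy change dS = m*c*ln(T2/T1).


T2/T1 = 1.1259
ln(T2/T1) = 0.1185
dS = 2.6150 * 0.7680 * 0.1185 = 0.2381 kJ/K

0.2381 kJ/K


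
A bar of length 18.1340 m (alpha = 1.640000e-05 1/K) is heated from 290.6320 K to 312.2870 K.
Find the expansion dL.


dT = 21.6550 K
dL = 1.640000e-05 * 18.1340 * 21.6550 = 0.006440 m
L_final = 18.140440 m

dL = 0.006440 m


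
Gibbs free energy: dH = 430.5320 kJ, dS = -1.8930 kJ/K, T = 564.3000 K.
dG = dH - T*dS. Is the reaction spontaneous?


T*dS = 564.3000 * -1.8930 = -1068.2199 kJ
dG = 430.5320 + 1068.2199 = 1498.7519 kJ (non-spontaneous)

dG = 1498.7519 kJ, non-spontaneous


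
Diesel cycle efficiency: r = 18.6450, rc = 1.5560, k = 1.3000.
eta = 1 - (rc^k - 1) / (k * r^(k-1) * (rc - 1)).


r^(k-1) = 2.4053
rc^k = 1.7767
eta = 0.5533 = 55.3252%

55.3252%


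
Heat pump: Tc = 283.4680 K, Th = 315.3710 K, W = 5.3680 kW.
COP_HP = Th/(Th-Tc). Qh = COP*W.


COP = 315.3710 / 31.9030 = 9.8853
Qh = 9.8853 * 5.3680 = 53.0643 kW

COP = 9.8853, Qh = 53.0643 kW


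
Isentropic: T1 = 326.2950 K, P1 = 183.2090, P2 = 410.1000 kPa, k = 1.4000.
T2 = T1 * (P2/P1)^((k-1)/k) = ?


(k-1)/k = 0.2857
(P2/P1)^exp = 1.2589
T2 = 326.2950 * 1.2589 = 410.7657 K

410.7657 K


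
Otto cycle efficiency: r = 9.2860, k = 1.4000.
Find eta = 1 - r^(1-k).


r^(k-1) = 2.4385
eta = 1 - 1/2.4385 = 0.5899 = 58.9920%

58.9920%


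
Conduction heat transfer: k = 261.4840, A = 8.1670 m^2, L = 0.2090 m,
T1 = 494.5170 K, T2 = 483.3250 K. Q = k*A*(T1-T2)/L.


dT = 11.1920 K
Q = 261.4840 * 8.1670 * 11.1920 / 0.2090 = 114358.6687 W

114358.6687 W


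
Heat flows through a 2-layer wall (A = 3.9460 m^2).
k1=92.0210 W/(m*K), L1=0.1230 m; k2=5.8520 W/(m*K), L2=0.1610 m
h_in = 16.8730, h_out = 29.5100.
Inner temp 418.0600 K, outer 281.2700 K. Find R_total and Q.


R_conv_in = 1/(16.8730*3.9460) = 0.0150
R_1 = 0.1230/(92.0210*3.9460) = 0.0003
R_2 = 0.1610/(5.8520*3.9460) = 0.0070
R_conv_out = 1/(29.5100*3.9460) = 0.0086
R_total = 0.0309 K/W
Q = 136.7900 / 0.0309 = 4424.3095 W

R_total = 0.0309 K/W, Q = 4424.3095 W


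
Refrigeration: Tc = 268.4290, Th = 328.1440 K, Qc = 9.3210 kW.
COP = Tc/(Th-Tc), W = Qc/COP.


COP = 268.4290 / 59.7150 = 4.4952
W = 9.3210 / 4.4952 = 2.0736 kW

COP = 4.4952, W = 2.0736 kW


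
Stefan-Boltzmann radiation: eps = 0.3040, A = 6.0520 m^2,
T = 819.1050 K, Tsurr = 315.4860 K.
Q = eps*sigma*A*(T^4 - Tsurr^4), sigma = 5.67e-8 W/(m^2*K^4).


T^4 = 4.5015e+11
Tsurr^4 = 9.9065e+09
Q = 0.3040 * 5.67e-8 * 6.0520 * 4.4024e+11 = 45925.0448 W

45925.0448 W


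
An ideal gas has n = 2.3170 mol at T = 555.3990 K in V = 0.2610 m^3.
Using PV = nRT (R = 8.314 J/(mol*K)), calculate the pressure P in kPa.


P = nRT/V = 2.3170 * 8.314 * 555.3990 / 0.2610
= 10698.9497 / 0.2610 = 40992.1446 Pa = 40.9921 kPa

40.9921 kPa


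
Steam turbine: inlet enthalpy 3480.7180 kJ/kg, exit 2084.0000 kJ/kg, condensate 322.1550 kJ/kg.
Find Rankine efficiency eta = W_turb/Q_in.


W = 1396.7180 kJ/kg
Q_in = 3158.5630 kJ/kg
eta = 0.4422 = 44.2200%

eta = 44.2200%


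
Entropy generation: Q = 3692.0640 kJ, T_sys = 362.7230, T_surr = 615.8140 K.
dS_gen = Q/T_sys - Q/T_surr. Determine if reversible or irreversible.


dS_sys = 3692.0640/362.7230 = 10.1787 kJ/K
dS_surr = -3692.0640/615.8140 = -5.9954 kJ/K
dS_gen = 10.1787 - 5.9954 = 4.1833 kJ/K (irreversible)

dS_gen = 4.1833 kJ/K, irreversible


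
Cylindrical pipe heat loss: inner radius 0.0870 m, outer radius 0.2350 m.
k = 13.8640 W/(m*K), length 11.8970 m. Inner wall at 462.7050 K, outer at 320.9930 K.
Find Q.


dT = 141.7120 K
ln(ro/ri) = 0.9937
Q = 2*pi*13.8640*11.8970*141.7120 / 0.9937 = 147797.5029 W

147797.5029 W


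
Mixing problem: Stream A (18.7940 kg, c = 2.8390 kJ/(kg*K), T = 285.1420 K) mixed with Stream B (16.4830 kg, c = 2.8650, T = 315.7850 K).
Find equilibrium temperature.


num = 30126.6500
den = 100.5800
Tf = 299.5293 K

299.5293 K


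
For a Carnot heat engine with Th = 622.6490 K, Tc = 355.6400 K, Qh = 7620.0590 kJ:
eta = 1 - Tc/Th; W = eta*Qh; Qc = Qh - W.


eta = 1 - 355.6400/622.6490 = 0.4288
W = 0.4288 * 7620.0590 = 3267.6907 kJ
Qc = 7620.0590 - 3267.6907 = 4352.3683 kJ

eta = 42.8827%, W = 3267.6907 kJ, Qc = 4352.3683 kJ


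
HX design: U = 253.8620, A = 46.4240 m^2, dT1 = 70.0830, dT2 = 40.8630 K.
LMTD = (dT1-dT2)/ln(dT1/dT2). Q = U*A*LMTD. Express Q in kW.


LMTD = 54.1658 K
Q = 253.8620 * 46.4240 * 54.1658 = 638359.0882 W = 638.3591 kW

638.3591 kW


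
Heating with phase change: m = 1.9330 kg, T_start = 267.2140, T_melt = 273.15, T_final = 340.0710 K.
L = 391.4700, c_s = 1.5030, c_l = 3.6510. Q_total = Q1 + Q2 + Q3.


Q1 (sensible, solid) = 1.9330 * 1.5030 * 5.9360 = 17.2459 kJ
Q2 (latent) = 1.9330 * 391.4700 = 756.7115 kJ
Q3 (sensible, liquid) = 1.9330 * 3.6510 * 66.9210 = 472.2871 kJ
Q_total = 1246.2445 kJ

1246.2445 kJ


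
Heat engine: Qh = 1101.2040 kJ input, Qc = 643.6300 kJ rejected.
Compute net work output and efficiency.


W = 1101.2040 - 643.6300 = 457.5740 kJ
eta = 457.5740 / 1101.2040 = 0.4155 = 41.5522%

W = 457.5740 kJ, eta = 41.5522%


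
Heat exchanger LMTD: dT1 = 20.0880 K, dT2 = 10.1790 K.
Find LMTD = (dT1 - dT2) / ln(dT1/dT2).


dT1/dT2 = 1.9735
ln(dT1/dT2) = 0.6798
LMTD = 9.9090 / 0.6798 = 14.5764 K

14.5764 K


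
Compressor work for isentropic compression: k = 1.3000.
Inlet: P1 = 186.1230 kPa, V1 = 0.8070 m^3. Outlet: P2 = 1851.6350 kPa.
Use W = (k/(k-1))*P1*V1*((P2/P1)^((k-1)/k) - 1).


(k-1)/k = 0.2308
(P2/P1)^exp = 1.6992
W = 4.3333 * 186.1230 * 0.8070 * (1.6992 - 1) = 455.1069 kJ

455.1069 kJ


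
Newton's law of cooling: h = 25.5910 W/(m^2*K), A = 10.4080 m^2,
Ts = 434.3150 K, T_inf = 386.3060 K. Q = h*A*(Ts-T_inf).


dT = 48.0090 K
Q = 25.5910 * 10.4080 * 48.0090 = 12787.2513 W

12787.2513 W


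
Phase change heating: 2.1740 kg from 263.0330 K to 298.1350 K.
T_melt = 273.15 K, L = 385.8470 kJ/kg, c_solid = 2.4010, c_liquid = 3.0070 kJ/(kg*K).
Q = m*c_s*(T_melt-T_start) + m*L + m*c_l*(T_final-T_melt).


Q1 (sensible, solid) = 2.1740 * 2.4010 * 10.1170 = 52.8085 kJ
Q2 (latent) = 2.1740 * 385.8470 = 838.8314 kJ
Q3 (sensible, liquid) = 2.1740 * 3.0070 * 24.9850 = 163.3324 kJ
Q_total = 1054.9722 kJ

1054.9722 kJ


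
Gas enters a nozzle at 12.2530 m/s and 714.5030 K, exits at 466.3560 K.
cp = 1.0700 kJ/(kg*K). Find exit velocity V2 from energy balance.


dT = 248.1470 K
2*cp*1000*dT = 531034.5800
V1^2 = 150.1360
V2 = sqrt(531184.7160) = 728.8242 m/s

728.8242 m/s


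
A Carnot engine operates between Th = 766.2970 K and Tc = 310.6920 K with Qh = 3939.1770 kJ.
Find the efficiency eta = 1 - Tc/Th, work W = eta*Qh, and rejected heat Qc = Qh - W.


eta = 1 - 310.6920/766.2970 = 0.5946
W = 0.5946 * 3939.1770 = 2342.0537 kJ
Qc = 3939.1770 - 2342.0537 = 1597.1233 kJ

eta = 59.4554%, W = 2342.0537 kJ, Qc = 1597.1233 kJ


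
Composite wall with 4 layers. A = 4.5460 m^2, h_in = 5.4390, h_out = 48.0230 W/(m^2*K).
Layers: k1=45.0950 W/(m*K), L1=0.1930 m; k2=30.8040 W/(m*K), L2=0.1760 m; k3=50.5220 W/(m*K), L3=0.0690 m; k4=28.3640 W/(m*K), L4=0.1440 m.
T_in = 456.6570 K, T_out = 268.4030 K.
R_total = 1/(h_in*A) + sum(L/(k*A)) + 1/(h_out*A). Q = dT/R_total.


R_conv_in = 1/(5.4390*4.5460) = 0.0404
R_1 = 0.1930/(45.0950*4.5460) = 0.0009
R_2 = 0.1760/(30.8040*4.5460) = 0.0013
R_3 = 0.0690/(50.5220*4.5460) = 0.0003
R_4 = 0.1440/(28.3640*4.5460) = 0.0011
R_conv_out = 1/(48.0230*4.5460) = 0.0046
R_total = 0.0486 K/W
Q = 188.2540 / 0.0486 = 3870.3669 W

R_total = 0.0486 K/W, Q = 3870.3669 W


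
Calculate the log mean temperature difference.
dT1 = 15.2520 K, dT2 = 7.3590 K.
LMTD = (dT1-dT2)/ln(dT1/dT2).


dT1/dT2 = 2.0726
ln(dT1/dT2) = 0.7288
LMTD = 7.8930 / 0.7288 = 10.8303 K

10.8303 K


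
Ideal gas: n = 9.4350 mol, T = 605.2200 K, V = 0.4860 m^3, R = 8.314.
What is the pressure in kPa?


P = nRT/V = 9.4350 * 8.314 * 605.2200 / 0.4860
= 47475.0243 / 0.4860 = 97685.2352 Pa = 97.6852 kPa

97.6852 kPa


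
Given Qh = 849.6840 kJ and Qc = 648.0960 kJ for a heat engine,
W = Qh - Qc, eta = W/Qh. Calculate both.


W = 849.6840 - 648.0960 = 201.5880 kJ
eta = 201.5880 / 849.6840 = 0.2373 = 23.7251%

W = 201.5880 kJ, eta = 23.7251%


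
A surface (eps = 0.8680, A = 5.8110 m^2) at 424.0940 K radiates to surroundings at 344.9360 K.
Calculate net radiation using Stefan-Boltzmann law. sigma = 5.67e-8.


T^4 = 3.2348e+10
Tsurr^4 = 1.4156e+10
Q = 0.8680 * 5.67e-8 * 5.8110 * 1.8192e+10 = 5202.6605 W

5202.6605 W


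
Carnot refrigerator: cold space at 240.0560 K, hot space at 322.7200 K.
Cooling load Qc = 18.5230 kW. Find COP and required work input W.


COP = 240.0560 / 82.6640 = 2.9040
W = 18.5230 / 2.9040 = 6.3785 kW

COP = 2.9040, W = 6.3785 kW


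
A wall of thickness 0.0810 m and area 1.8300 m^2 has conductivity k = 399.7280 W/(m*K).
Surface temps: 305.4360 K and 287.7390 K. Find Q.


dT = 17.6970 K
Q = 399.7280 * 1.8300 * 17.6970 / 0.0810 = 159819.6931 W

159819.6931 W


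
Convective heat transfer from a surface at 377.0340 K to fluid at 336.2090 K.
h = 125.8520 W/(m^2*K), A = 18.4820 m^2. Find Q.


dT = 40.8250 K
Q = 125.8520 * 18.4820 * 40.8250 = 94958.8138 W

94958.8138 W


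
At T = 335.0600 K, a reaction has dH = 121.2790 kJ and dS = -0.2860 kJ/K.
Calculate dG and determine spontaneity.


T*dS = 335.0600 * -0.2860 = -95.8272 kJ
dG = 121.2790 + 95.8272 = 217.1062 kJ (non-spontaneous)

dG = 217.1062 kJ, non-spontaneous


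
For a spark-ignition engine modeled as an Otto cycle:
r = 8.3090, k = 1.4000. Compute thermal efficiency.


r^(k-1) = 2.3325
eta = 1 - 1/2.3325 = 0.5713 = 57.1273%

57.1273%


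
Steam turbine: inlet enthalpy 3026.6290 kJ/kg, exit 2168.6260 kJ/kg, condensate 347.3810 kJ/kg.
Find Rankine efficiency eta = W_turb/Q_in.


W = 858.0030 kJ/kg
Q_in = 2679.2480 kJ/kg
eta = 0.3202 = 32.0240%

eta = 32.0240%


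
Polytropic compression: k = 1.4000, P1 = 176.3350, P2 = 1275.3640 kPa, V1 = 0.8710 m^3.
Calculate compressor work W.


(k-1)/k = 0.2857
(P2/P1)^exp = 1.7600
W = 3.5000 * 176.3350 * 0.8710 * (1.7600 - 1) = 408.5443 kJ

408.5443 kJ


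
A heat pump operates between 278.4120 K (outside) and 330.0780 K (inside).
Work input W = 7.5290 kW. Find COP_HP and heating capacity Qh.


COP = 330.0780 / 51.6660 = 6.3887
Qh = 6.3887 * 7.5290 = 48.1004 kW

COP = 6.3887, Qh = 48.1004 kW


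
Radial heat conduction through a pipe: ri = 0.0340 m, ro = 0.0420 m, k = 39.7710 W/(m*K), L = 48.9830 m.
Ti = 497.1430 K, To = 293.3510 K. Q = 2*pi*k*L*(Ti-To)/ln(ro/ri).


dT = 203.7920 K
ln(ro/ri) = 0.2113
Q = 2*pi*39.7710*48.9830*203.7920 / 0.2113 = 1.1805e+07 W

1.1805e+07 W


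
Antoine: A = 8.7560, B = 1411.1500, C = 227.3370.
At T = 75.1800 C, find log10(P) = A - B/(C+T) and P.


C+T = 302.5170
B/(C+T) = 4.6647
log10(P) = 8.7560 - 4.6647 = 4.0913
P = 10^4.0913 = 12339.6679 mmHg

12339.6679 mmHg


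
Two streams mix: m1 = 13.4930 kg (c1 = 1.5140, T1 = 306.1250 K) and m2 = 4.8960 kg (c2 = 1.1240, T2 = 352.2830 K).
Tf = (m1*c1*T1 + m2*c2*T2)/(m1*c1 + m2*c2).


num = 8192.2945
den = 25.9315
Tf = 315.9205 K

315.9205 K


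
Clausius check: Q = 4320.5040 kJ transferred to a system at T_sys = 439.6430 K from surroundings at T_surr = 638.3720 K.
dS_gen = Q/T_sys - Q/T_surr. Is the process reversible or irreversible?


dS_sys = 4320.5040/439.6430 = 9.8273 kJ/K
dS_surr = -4320.5040/638.3720 = -6.7680 kJ/K
dS_gen = 9.8273 - 6.7680 = 3.0593 kJ/K (irreversible)

dS_gen = 3.0593 kJ/K, irreversible


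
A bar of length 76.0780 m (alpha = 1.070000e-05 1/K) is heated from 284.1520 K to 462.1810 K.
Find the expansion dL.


dT = 178.0290 K
dL = 1.070000e-05 * 76.0780 * 178.0290 = 0.144922 m
L_final = 76.222922 m

dL = 0.144922 m


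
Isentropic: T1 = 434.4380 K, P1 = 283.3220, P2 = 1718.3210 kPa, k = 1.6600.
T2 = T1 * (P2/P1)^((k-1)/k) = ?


(k-1)/k = 0.3976
(P2/P1)^exp = 2.0476
T2 = 434.4380 * 2.0476 = 889.5515 K

889.5515 K


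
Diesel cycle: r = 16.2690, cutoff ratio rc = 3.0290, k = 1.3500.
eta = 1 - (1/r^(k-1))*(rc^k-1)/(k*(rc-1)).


r^(k-1) = 2.6545
rc^k = 4.4643
eta = 0.5235 = 52.3542%

52.3542%


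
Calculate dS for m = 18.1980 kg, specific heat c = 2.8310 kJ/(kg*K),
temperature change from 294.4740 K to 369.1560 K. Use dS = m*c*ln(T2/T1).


T2/T1 = 1.2536
ln(T2/T1) = 0.2260
dS = 18.1980 * 2.8310 * 0.2260 = 11.6447 kJ/K

11.6447 kJ/K


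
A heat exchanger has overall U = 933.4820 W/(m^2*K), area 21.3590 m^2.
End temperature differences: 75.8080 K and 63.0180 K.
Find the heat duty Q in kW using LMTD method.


LMTD = 69.2162 K
Q = 933.4820 * 21.3590 * 69.2162 = 1380048.6238 W = 1380.0486 kW

1380.0486 kW


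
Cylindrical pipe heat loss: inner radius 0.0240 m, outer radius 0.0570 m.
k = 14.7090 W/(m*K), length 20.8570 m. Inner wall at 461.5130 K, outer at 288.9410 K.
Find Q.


dT = 172.5720 K
ln(ro/ri) = 0.8650
Q = 2*pi*14.7090*20.8570*172.5720 / 0.8650 = 384565.5430 W

384565.5430 W


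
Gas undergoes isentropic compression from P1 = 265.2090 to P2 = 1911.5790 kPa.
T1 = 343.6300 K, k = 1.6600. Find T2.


(k-1)/k = 0.3976
(P2/P1)^exp = 2.1931
T2 = 343.6300 * 2.1931 = 753.6083 K

753.6083 K


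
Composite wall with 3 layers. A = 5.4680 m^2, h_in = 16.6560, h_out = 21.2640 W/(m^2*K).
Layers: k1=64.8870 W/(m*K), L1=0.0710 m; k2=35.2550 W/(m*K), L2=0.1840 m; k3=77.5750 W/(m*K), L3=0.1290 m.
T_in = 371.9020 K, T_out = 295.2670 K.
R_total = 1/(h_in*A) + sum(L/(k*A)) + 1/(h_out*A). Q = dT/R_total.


R_conv_in = 1/(16.6560*5.4680) = 0.0110
R_1 = 0.0710/(64.8870*5.4680) = 0.0002
R_2 = 0.1840/(35.2550*5.4680) = 0.0010
R_3 = 0.1290/(77.5750*5.4680) = 0.0003
R_conv_out = 1/(21.2640*5.4680) = 0.0086
R_total = 0.0210 K/W
Q = 76.6350 / 0.0210 = 3642.4815 W

R_total = 0.0210 K/W, Q = 3642.4815 W


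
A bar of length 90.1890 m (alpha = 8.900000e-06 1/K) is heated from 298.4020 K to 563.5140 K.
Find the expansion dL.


dT = 265.1120 K
dL = 8.900000e-06 * 90.1890 * 265.1120 = 0.212801 m
L_final = 90.401801 m

dL = 0.212801 m


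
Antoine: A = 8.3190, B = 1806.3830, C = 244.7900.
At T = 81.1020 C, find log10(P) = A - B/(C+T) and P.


C+T = 325.8920
B/(C+T) = 5.5429
log10(P) = 8.3190 - 5.5429 = 2.7761
P = 10^2.7761 = 597.1887 mmHg

597.1887 mmHg


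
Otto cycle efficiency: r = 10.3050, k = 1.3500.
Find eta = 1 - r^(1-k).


r^(k-1) = 2.2624
eta = 1 - 1/2.2624 = 0.5580 = 55.7989%

55.7989%


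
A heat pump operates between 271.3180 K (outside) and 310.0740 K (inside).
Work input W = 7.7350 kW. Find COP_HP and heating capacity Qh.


COP = 310.0740 / 38.7560 = 8.0007
Qh = 8.0007 * 7.7350 = 61.8852 kW

COP = 8.0007, Qh = 61.8852 kW


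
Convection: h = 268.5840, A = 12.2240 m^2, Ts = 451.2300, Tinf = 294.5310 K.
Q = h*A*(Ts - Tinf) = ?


dT = 156.6990 K
Q = 268.5840 * 12.2240 * 156.6990 = 514469.5837 W

514469.5837 W


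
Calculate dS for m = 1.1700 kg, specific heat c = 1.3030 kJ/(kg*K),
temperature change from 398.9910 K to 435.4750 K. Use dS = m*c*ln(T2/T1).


T2/T1 = 1.0914
ln(T2/T1) = 0.0875
dS = 1.1700 * 1.3030 * 0.0875 = 0.1334 kJ/K

0.1334 kJ/K


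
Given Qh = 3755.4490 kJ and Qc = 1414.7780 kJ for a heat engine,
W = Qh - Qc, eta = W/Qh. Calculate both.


W = 3755.4490 - 1414.7780 = 2340.6710 kJ
eta = 2340.6710 / 3755.4490 = 0.6233 = 62.3273%

W = 2340.6710 kJ, eta = 62.3273%


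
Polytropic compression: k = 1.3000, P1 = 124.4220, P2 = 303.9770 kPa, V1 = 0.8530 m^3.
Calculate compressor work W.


(k-1)/k = 0.2308
(P2/P1)^exp = 1.2289
W = 4.3333 * 124.4220 * 0.8530 * (1.2289 - 1) = 105.2839 kJ

105.2839 kJ


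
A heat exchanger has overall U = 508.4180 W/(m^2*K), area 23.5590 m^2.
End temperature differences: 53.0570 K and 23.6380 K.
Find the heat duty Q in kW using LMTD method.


LMTD = 36.3866 K
Q = 508.4180 * 23.5590 * 36.3866 = 435832.5124 W = 435.8325 kW

435.8325 kW


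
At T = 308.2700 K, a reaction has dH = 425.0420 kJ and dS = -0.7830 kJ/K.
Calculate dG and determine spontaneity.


T*dS = 308.2700 * -0.7830 = -241.3754 kJ
dG = 425.0420 + 241.3754 = 666.4174 kJ (non-spontaneous)

dG = 666.4174 kJ, non-spontaneous


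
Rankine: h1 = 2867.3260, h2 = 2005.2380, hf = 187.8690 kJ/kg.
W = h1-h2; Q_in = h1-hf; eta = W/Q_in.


W = 862.0880 kJ/kg
Q_in = 2679.4570 kJ/kg
eta = 0.3217 = 32.1740%

eta = 32.1740%


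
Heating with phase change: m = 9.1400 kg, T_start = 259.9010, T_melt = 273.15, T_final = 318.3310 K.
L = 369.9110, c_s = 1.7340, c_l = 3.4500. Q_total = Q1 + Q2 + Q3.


Q1 (sensible, solid) = 9.1400 * 1.7340 * 13.2490 = 209.9802 kJ
Q2 (latent) = 9.1400 * 369.9110 = 3380.9865 kJ
Q3 (sensible, liquid) = 9.1400 * 3.4500 * 45.1810 = 1424.6925 kJ
Q_total = 5015.6592 kJ

5015.6592 kJ


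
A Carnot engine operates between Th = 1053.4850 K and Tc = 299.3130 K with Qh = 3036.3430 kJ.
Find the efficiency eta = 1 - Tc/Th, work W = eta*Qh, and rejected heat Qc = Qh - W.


eta = 1 - 299.3130/1053.4850 = 0.7159
W = 0.7159 * 3036.3430 = 2173.6663 kJ
Qc = 3036.3430 - 2173.6663 = 862.6767 kJ

eta = 71.5883%, W = 2173.6663 kJ, Qc = 862.6767 kJ


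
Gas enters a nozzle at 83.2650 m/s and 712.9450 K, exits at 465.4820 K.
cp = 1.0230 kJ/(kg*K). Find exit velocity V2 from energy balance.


dT = 247.4630 K
2*cp*1000*dT = 506309.2980
V1^2 = 6933.0602
V2 = sqrt(513242.3582) = 716.4094 m/s

716.4094 m/s


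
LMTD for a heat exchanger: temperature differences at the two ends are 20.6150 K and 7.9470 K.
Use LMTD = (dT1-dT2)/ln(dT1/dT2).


dT1/dT2 = 2.5941
ln(dT1/dT2) = 0.9532
LMTD = 12.6680 / 0.9532 = 13.2896 K

13.2896 K


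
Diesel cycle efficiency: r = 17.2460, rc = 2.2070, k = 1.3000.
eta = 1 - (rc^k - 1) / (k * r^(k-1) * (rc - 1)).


r^(k-1) = 2.3497
rc^k = 2.7986
eta = 0.5122 = 51.2156%

51.2156%


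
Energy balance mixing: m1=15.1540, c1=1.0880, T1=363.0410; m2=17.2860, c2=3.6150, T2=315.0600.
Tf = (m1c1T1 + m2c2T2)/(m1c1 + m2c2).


num = 25673.4070
den = 78.9764
Tf = 325.0768 K

325.0768 K


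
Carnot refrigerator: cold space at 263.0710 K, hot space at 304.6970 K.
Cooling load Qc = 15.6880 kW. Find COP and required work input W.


COP = 263.0710 / 41.6260 = 6.3199
W = 15.6880 / 6.3199 = 2.4823 kW

COP = 6.3199, W = 2.4823 kW


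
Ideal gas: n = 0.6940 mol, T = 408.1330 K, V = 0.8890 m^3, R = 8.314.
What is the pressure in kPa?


P = nRT/V = 0.6940 * 8.314 * 408.1330 / 0.8890
= 2354.8931 / 0.8890 = 2648.9237 Pa = 2.6489 kPa

2.6489 kPa


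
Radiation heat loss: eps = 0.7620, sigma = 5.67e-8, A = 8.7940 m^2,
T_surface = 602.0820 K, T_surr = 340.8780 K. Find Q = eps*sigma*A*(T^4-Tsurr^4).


T^4 = 1.3141e+11
Tsurr^4 = 1.3502e+10
Q = 0.7620 * 5.67e-8 * 8.7940 * 1.1791e+11 = 44798.2973 W

44798.2973 W


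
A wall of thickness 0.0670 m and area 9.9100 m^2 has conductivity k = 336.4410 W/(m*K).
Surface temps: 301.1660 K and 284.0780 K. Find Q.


dT = 17.0880 K
Q = 336.4410 * 9.9100 * 17.0880 / 0.0670 = 850352.5185 W

850352.5185 W


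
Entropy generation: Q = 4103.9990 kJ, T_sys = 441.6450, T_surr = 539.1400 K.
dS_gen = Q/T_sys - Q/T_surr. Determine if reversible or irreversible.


dS_sys = 4103.9990/441.6450 = 9.2925 kJ/K
dS_surr = -4103.9990/539.1400 = -7.6121 kJ/K
dS_gen = 9.2925 - 7.6121 = 1.6804 kJ/K (irreversible)

dS_gen = 1.6804 kJ/K, irreversible


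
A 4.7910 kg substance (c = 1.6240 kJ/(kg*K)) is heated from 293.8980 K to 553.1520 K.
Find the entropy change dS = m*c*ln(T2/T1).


T2/T1 = 1.8821
ln(T2/T1) = 0.6324
dS = 4.7910 * 1.6240 * 0.6324 = 4.9204 kJ/K

4.9204 kJ/K


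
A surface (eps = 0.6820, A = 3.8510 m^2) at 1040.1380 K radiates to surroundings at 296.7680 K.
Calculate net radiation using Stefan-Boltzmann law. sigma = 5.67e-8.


T^4 = 1.1705e+12
Tsurr^4 = 7.7565e+09
Q = 0.6820 * 5.67e-8 * 3.8510 * 1.1627e+12 = 173147.9043 W

173147.9043 W


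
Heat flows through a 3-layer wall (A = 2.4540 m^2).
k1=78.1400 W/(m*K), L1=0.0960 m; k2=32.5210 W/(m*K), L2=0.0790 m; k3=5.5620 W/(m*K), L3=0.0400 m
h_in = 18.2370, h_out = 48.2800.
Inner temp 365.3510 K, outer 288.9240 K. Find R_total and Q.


R_conv_in = 1/(18.2370*2.4540) = 0.0223
R_1 = 0.0960/(78.1400*2.4540) = 0.0005
R_2 = 0.0790/(32.5210*2.4540) = 0.0010
R_3 = 0.0400/(5.5620*2.4540) = 0.0029
R_conv_out = 1/(48.2800*2.4540) = 0.0084
R_total = 0.0352 K/W
Q = 76.4270 / 0.0352 = 2170.8519 W

R_total = 0.0352 K/W, Q = 2170.8519 W


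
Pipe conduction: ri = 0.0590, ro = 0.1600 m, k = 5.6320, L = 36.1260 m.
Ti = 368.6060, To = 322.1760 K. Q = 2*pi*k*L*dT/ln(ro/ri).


dT = 46.4300 K
ln(ro/ri) = 0.9976
Q = 2*pi*5.6320*36.1260*46.4300 / 0.9976 = 59496.1415 W

59496.1415 W


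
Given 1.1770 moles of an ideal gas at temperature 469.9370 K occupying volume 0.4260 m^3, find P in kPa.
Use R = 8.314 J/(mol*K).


P = nRT/V = 1.1770 * 8.314 * 469.9370 / 0.4260
= 4598.6052 / 0.4260 = 10794.8478 Pa = 10.7948 kPa

10.7948 kPa


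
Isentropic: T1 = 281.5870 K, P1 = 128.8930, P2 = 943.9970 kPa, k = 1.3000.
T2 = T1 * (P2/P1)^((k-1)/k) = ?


(k-1)/k = 0.2308
(P2/P1)^exp = 1.5833
T2 = 281.5870 * 1.5833 = 445.8290 K

445.8290 K


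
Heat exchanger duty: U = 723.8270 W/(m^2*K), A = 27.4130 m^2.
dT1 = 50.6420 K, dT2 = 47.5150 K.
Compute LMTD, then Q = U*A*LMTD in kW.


LMTD = 49.0619 K
Q = 723.8270 * 27.4130 * 49.0619 = 973499.2983 W = 973.4993 kW

973.4993 kW


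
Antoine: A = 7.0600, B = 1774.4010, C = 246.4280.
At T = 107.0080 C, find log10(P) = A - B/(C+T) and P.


C+T = 353.4360
B/(C+T) = 5.0204
log10(P) = 7.0600 - 5.0204 = 2.0396
P = 10^2.0396 = 109.5391 mmHg

109.5391 mmHg


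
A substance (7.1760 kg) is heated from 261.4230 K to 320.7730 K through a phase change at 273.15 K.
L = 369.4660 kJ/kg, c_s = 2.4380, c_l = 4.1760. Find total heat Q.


Q1 (sensible, solid) = 7.1760 * 2.4380 * 11.7270 = 205.1649 kJ
Q2 (latent) = 7.1760 * 369.4660 = 2651.2880 kJ
Q3 (sensible, liquid) = 7.1760 * 4.1760 * 47.6230 = 1427.1173 kJ
Q_total = 4283.5702 kJ

4283.5702 kJ


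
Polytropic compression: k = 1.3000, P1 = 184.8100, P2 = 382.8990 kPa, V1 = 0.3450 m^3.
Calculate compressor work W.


(k-1)/k = 0.2308
(P2/P1)^exp = 1.1831
W = 4.3333 * 184.8100 * 0.3450 * (1.1831 - 1) = 50.5771 kJ

50.5771 kJ


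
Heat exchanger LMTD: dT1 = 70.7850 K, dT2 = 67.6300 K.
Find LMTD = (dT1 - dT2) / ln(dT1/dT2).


dT1/dT2 = 1.0467
ln(dT1/dT2) = 0.0456
LMTD = 3.1550 / 0.0456 = 69.1955 K

69.1955 K


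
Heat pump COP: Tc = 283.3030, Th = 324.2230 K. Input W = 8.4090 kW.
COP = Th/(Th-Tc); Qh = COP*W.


COP = 324.2230 / 40.9200 = 7.9233
Qh = 7.9233 * 8.4090 = 66.6274 kW

COP = 7.9233, Qh = 66.6274 kW


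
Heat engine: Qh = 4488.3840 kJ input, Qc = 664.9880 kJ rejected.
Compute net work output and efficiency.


W = 4488.3840 - 664.9880 = 3823.3960 kJ
eta = 3823.3960 / 4488.3840 = 0.8518 = 85.1842%

W = 3823.3960 kJ, eta = 85.1842%


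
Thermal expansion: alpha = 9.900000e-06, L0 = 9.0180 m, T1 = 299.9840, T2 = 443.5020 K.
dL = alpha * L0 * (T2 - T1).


dT = 143.5180 K
dL = 9.900000e-06 * 9.0180 * 143.5180 = 0.012813 m
L_final = 9.030813 m

dL = 0.012813 m


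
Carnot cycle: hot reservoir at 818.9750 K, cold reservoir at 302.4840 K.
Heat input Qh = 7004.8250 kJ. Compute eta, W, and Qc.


eta = 1 - 302.4840/818.9750 = 0.6307
W = 0.6307 * 7004.8250 = 4417.6307 kJ
Qc = 7004.8250 - 4417.6307 = 2587.1943 kJ

eta = 63.0655%, W = 4417.6307 kJ, Qc = 2587.1943 kJ


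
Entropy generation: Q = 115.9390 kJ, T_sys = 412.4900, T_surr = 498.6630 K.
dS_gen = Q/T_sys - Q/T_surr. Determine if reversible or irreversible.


dS_sys = 115.9390/412.4900 = 0.2811 kJ/K
dS_surr = -115.9390/498.6630 = -0.2325 kJ/K
dS_gen = 0.2811 - 0.2325 = 0.0486 kJ/K (irreversible)

dS_gen = 0.0486 kJ/K, irreversible


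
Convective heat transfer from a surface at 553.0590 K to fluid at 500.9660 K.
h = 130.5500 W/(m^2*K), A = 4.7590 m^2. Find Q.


dT = 52.0930 K
Q = 130.5500 * 4.7590 * 52.0930 = 32364.7271 W

32364.7271 W


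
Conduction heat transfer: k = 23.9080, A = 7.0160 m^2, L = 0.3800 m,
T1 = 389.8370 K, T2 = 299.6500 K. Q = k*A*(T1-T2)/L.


dT = 90.1870 K
Q = 23.9080 * 7.0160 * 90.1870 / 0.3800 = 39810.0911 W

39810.0911 W


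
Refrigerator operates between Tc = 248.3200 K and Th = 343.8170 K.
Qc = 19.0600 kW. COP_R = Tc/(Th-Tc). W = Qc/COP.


COP = 248.3200 / 95.4970 = 2.6003
W = 19.0600 / 2.6003 = 7.3299 kW

COP = 2.6003, W = 7.3299 kW


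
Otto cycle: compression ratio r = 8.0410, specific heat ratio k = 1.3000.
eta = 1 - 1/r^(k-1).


r^(k-1) = 1.8689
eta = 1 - 1/1.8689 = 0.4649 = 46.4934%

46.4934%


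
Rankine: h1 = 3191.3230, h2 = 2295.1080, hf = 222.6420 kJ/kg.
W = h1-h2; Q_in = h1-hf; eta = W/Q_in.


W = 896.2150 kJ/kg
Q_in = 2968.6810 kJ/kg
eta = 0.3019 = 30.1890%

eta = 30.1890%


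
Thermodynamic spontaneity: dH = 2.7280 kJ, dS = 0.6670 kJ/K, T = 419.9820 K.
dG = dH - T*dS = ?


T*dS = 419.9820 * 0.6670 = 280.1280 kJ
dG = 2.7280 - 280.1280 = -277.4000 kJ (spontaneous)

dG = -277.4000 kJ, spontaneous


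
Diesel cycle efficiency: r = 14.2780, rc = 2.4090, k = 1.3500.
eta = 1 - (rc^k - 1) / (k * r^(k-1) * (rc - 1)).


r^(k-1) = 2.5359
rc^k = 3.2770
eta = 0.5279 = 52.7949%

52.7949%


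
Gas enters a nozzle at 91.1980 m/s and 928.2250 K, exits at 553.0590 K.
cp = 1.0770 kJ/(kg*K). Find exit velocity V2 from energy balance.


dT = 375.1660 K
2*cp*1000*dT = 808107.5640
V1^2 = 8317.0752
V2 = sqrt(816424.6392) = 903.5622 m/s

903.5622 m/s


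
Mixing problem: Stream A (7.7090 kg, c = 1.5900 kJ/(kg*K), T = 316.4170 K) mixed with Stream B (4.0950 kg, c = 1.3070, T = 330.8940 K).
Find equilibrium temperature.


num = 5649.4205
den = 17.6095
Tf = 320.8171 K

320.8171 K


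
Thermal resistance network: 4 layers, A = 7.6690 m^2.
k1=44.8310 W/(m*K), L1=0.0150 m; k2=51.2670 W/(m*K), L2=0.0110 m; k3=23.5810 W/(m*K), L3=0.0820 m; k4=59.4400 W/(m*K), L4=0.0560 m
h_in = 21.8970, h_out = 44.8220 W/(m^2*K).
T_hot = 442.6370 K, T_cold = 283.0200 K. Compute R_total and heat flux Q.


R_conv_in = 1/(21.8970*7.6690) = 0.0060
R_1 = 0.0150/(44.8310*7.6690) = 4.3629e-05
R_2 = 0.0110/(51.2670*7.6690) = 2.7978e-05
R_3 = 0.0820/(23.5810*7.6690) = 0.0005
R_4 = 0.0560/(59.4400*7.6690) = 0.0001
R_conv_out = 1/(44.8220*7.6690) = 0.0029
R_total = 0.0095 K/W
Q = 159.6170 / 0.0095 = 16780.6030 W

R_total = 0.0095 K/W, Q = 16780.6030 W


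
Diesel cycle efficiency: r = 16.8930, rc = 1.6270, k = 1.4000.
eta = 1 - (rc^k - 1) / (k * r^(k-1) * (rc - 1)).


r^(k-1) = 3.0980
rc^k = 1.9767
eta = 0.6408 = 64.0841%

64.0841%


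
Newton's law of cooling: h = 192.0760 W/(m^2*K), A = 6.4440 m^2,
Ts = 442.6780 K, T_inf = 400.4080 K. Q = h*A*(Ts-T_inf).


dT = 42.2700 K
Q = 192.0760 * 6.4440 * 42.2700 = 52319.1744 W

52319.1744 W


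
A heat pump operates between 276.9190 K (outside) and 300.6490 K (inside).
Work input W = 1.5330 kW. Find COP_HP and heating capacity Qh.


COP = 300.6490 / 23.7300 = 12.6696
Qh = 12.6696 * 1.5330 = 19.4225 kW

COP = 12.6696, Qh = 19.4225 kW


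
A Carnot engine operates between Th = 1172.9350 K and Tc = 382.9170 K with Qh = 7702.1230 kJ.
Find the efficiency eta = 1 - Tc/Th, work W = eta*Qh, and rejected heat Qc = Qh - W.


eta = 1 - 382.9170/1172.9350 = 0.6735
W = 0.6735 * 7702.1230 = 5187.6837 kJ
Qc = 7702.1230 - 5187.6837 = 2514.4393 kJ

eta = 67.3539%, W = 5187.6837 kJ, Qc = 2514.4393 kJ


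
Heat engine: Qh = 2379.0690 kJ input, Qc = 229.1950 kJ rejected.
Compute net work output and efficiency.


W = 2379.0690 - 229.1950 = 2149.8740 kJ
eta = 2149.8740 / 2379.0690 = 0.9037 = 90.3662%

W = 2149.8740 kJ, eta = 90.3662%


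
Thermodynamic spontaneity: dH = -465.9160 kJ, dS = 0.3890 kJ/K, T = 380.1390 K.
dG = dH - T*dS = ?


T*dS = 380.1390 * 0.3890 = 147.8741 kJ
dG = -465.9160 - 147.8741 = -613.7901 kJ (spontaneous)

dG = -613.7901 kJ, spontaneous


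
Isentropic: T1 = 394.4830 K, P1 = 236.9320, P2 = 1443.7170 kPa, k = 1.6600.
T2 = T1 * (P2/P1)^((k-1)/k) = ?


(k-1)/k = 0.3976
(P2/P1)^exp = 2.0514
T2 = 394.4830 * 2.0514 = 809.2457 K

809.2457 K


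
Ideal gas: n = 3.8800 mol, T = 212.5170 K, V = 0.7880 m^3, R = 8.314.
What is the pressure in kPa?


P = nRT/V = 3.8800 * 8.314 * 212.5170 / 0.7880
= 6855.4414 / 0.7880 = 8699.7987 Pa = 8.6998 kPa

8.6998 kPa


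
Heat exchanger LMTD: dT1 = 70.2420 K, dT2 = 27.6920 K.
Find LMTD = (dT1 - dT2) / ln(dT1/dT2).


dT1/dT2 = 2.5365
ln(dT1/dT2) = 0.9308
LMTD = 42.5500 / 0.9308 = 45.7132 K

45.7132 K


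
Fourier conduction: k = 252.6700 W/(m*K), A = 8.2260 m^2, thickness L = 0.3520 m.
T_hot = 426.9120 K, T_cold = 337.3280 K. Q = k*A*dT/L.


dT = 89.5840 K
Q = 252.6700 * 8.2260 * 89.5840 / 0.3520 = 528968.9404 W

528968.9404 W


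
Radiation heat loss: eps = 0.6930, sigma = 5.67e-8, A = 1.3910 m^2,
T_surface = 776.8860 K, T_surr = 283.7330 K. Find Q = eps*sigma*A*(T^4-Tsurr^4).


T^4 = 3.6427e+11
Tsurr^4 = 6.4810e+09
Q = 0.6930 * 5.67e-8 * 1.3910 * 3.5779e+11 = 19555.8337 W

19555.8337 W


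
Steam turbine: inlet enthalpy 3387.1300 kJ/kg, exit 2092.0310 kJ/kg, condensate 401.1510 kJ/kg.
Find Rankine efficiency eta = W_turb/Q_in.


W = 1295.0990 kJ/kg
Q_in = 2985.9790 kJ/kg
eta = 0.4337 = 43.3727%

eta = 43.3727%


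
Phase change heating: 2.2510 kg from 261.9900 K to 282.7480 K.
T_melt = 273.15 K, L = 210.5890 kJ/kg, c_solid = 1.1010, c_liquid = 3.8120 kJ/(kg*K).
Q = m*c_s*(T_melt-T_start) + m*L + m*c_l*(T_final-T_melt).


Q1 (sensible, solid) = 2.2510 * 1.1010 * 11.1600 = 27.6584 kJ
Q2 (latent) = 2.2510 * 210.5890 = 474.0358 kJ
Q3 (sensible, liquid) = 2.2510 * 3.8120 * 9.5980 = 82.3586 kJ
Q_total = 584.0529 kJ

584.0529 kJ


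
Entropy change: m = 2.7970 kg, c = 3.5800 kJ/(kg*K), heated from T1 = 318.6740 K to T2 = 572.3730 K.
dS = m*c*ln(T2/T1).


T2/T1 = 1.7961
ln(T2/T1) = 0.5856
dS = 2.7970 * 3.5800 * 0.5856 = 5.8640 kJ/K

5.8640 kJ/K


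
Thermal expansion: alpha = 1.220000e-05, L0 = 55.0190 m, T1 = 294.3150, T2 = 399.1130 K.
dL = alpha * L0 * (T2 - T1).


dT = 104.7980 K
dL = 1.220000e-05 * 55.0190 * 104.7980 = 0.070344 m
L_final = 55.089344 m

dL = 0.070344 m


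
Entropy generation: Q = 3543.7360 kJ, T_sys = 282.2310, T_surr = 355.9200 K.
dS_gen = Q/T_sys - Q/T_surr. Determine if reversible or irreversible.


dS_sys = 3543.7360/282.2310 = 12.5562 kJ/K
dS_surr = -3543.7360/355.9200 = -9.9566 kJ/K
dS_gen = 12.5562 - 9.9566 = 2.5996 kJ/K (irreversible)

dS_gen = 2.5996 kJ/K, irreversible


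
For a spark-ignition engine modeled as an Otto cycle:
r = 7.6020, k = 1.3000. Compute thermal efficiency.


r^(k-1) = 1.8377
eta = 1 - 1/1.8377 = 0.4558 = 45.5846%

45.5846%


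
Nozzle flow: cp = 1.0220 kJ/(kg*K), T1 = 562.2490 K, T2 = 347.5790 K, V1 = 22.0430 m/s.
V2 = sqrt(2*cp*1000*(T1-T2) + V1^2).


dT = 214.6700 K
2*cp*1000*dT = 438785.4800
V1^2 = 485.8938
V2 = sqrt(439271.3738) = 662.7755 m/s

662.7755 m/s


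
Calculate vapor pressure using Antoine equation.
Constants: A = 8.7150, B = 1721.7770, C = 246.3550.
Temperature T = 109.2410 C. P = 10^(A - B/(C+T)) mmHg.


C+T = 355.5960
B/(C+T) = 4.8419
log10(P) = 8.7150 - 4.8419 = 3.8731
P = 10^3.8731 = 7465.3979 mmHg

7465.3979 mmHg


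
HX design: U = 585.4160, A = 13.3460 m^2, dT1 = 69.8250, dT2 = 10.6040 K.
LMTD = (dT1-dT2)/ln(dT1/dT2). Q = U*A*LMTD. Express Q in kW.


LMTD = 31.4210 K
Q = 585.4160 * 13.3460 * 31.4210 = 245490.7875 W = 245.4908 kW

245.4908 kW


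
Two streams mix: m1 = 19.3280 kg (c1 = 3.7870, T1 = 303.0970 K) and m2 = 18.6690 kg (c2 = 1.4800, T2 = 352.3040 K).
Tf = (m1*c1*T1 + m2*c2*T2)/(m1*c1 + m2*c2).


num = 31919.4279
den = 100.8253
Tf = 316.5817 K

316.5817 K


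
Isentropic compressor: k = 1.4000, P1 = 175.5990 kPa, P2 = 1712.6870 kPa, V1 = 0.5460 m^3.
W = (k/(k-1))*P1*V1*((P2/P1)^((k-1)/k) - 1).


(k-1)/k = 0.2857
(P2/P1)^exp = 1.9170
W = 3.5000 * 175.5990 * 0.5460 * (1.9170 - 1) = 307.7083 kJ

307.7083 kJ


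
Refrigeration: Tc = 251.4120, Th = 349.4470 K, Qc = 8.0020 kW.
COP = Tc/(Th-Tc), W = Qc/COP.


COP = 251.4120 / 98.0350 = 2.5645
W = 8.0020 / 2.5645 = 3.1203 kW

COP = 2.5645, W = 3.1203 kW


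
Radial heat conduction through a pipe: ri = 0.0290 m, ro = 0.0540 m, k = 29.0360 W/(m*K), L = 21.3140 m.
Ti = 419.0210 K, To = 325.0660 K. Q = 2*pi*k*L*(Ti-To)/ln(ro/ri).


dT = 93.9550 K
ln(ro/ri) = 0.6217
Q = 2*pi*29.0360*21.3140*93.9550 / 0.6217 = 587663.7181 W

587663.7181 W


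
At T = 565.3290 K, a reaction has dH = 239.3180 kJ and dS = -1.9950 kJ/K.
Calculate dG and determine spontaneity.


T*dS = 565.3290 * -1.9950 = -1127.8314 kJ
dG = 239.3180 + 1127.8314 = 1367.1494 kJ (non-spontaneous)

dG = 1367.1494 kJ, non-spontaneous


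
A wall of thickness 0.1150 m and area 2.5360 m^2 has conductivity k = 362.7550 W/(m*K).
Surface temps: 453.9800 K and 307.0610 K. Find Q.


dT = 146.9190 K
Q = 362.7550 * 2.5360 * 146.9190 / 0.1150 = 1175283.8807 W

1175283.8807 W


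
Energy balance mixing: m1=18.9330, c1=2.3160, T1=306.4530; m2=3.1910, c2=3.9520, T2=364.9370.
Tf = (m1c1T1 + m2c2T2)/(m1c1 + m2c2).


num = 18039.7641
den = 56.4597
Tf = 319.5160 K

319.5160 K


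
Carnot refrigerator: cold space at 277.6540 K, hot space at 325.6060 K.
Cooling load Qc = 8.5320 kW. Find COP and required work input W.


COP = 277.6540 / 47.9520 = 5.7902
W = 8.5320 / 5.7902 = 1.4735 kW

COP = 5.7902, W = 1.4735 kW


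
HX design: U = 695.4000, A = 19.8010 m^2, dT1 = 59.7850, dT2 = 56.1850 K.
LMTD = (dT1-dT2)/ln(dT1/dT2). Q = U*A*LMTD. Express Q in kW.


LMTD = 57.9664 K
Q = 695.4000 * 19.8010 * 57.9664 = 798174.6170 W = 798.1746 kW

798.1746 kW


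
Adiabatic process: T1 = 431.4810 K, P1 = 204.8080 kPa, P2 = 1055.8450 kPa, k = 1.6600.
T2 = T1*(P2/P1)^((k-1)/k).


(k-1)/k = 0.3976
(P2/P1)^exp = 1.9195
T2 = 431.4810 * 1.9195 = 828.2219 K

828.2219 K


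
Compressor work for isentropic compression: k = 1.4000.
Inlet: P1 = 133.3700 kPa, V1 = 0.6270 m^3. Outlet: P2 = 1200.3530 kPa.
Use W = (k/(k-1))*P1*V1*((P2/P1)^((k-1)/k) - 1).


(k-1)/k = 0.2857
(P2/P1)^exp = 1.8735
W = 3.5000 * 133.3700 * 0.6270 * (1.8735 - 1) = 255.6430 kJ

255.6430 kJ
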